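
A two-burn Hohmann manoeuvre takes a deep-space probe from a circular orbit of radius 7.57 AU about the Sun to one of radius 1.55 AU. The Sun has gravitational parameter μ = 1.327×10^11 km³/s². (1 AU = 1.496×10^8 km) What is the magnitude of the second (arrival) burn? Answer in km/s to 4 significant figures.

In km: r₁ = 7.57 × 1.496×10^8 = 1.132472×10^9 km; r₂ = 1.55 × 1.496×10^8 = 2.3188×10^8 km.
Semi-major axis of the transfer orbit: a_t = (1.132472×10^9 + 2.3188×10^8)/2 = 6.82176×10^8 km.
Circular speed at r = 2.3188×10^8 km: v_c = √(μ/r) = 23.92 km/s.
Transfer-orbit speed at the same r (vis-viva, a = a_t): v_t = √[μ(2/r − 1/a_t)] = 30.82 km/s.
Δv₂ = |v_t − v_c| = |30.82 − 23.92| = 6.900 km/s.

Δv₂ = 6.900 km/s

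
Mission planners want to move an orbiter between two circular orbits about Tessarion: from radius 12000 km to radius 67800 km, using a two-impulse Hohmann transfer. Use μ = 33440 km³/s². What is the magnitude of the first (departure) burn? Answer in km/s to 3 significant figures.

Δv₁ = 0.507 km/s

The Hohmann ellipse has a_t = (r₁ + r₂)/2 = 39900 km.
On the circular orbit at r = 12000 km, v_c = √(μ/r) = 1.66933 km/s.
Transfer-orbit speed at the same r (vis-viva, a = a_t): v_t = √[μ(2/r − 1/a_t)] = 2.17606 km/s.
Δv₁ = |v_t − v_c| = |2.17606 − 1.66933| = 0.5067 km/s.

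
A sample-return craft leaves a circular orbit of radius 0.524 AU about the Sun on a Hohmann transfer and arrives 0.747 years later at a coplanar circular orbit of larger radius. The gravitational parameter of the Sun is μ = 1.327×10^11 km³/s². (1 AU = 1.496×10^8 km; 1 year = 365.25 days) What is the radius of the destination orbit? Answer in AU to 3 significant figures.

r₂ = 2.09 AU

In km: r₁ = 0.524 × 1.496×10^8 = 7.83904×10^7 km.
Transfer time t = 0.747 years × 365.25 × 86400 s = 2.35735272×10^7 s, and t = π√(a_t³/μ).
So a_t = (μ t²/π²)^(1/3) = (1.327×10^11 × (2.35735272×10^7)² / π²)^(1/3) = 1.9550×10^8 km.
Since a_t = (r₁ + r₂)/2, r₂ = 2a_t − r₁ = 2×1.9550×10^8 − 7.83904×10^7 = 3.126096×10^8 km.
In AU: r₂ = 3.126096×10^8 / 1.496×10^8 = 2.09 AU.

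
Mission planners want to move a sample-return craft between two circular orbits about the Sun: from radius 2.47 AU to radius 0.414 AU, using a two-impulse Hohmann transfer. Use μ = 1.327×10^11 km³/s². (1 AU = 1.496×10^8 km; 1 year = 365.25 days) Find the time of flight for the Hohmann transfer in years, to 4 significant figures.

t = 0.8659 years

In km: r₁ = 2.47 × 1.496×10^8 = 3.69512×10^8 km; r₂ = 0.414 × 1.496×10^8 = 6.19344×10^7 km.
The Hohmann ellipse has a_t = (r₁ + r₂)/2 = 2.157232×10^8 km.
By Kepler's third law the transfer-orbit period is T = 2π√(a_t³/μ), so t = T/2 = 2.7325×10^7 s.
Converting: 2.7325×10^7 s ÷ 3.15576×10^7 s/year (365.25 × 86400) = 0.8659 years.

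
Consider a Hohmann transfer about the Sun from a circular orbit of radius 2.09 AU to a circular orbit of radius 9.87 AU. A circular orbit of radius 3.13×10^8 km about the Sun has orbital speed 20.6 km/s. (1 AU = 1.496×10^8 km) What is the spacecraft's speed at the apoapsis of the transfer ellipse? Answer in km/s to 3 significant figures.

From the circular-orbit relation v² = μ/r at r = 3.13×10^8 km: μ = v²r = (20.6)² × 3.13×10^8 = 1.32825×10^11 km³/s².
In km: r₁ = 2.09 × 1.496×10^8 = 3.12664×10^8 km; r₂ = 9.87 × 1.496×10^8 = 1.476552×10^9 km.
The Hohmann ellipse has a_t = (r₁ + r₂)/2 = 8.94608×10^8 km.
The apoapsis of the transfer ellipse is at r = 1.476552×10^9 km.
From the vis-viva equation, v = √[μ(2/r − 1/a_t)] = 5.607 km/s.

v = 5.61 km/s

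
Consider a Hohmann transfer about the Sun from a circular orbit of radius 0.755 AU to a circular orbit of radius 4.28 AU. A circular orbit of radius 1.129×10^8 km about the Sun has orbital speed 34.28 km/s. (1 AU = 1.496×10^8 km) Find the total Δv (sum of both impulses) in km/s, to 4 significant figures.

Δv = 16.93 km/s

From the circular-orbit relation v² = μ/r at r = 1.129×10^8 km: μ = v²r = (34.28)² × 1.129×10^8 = 1.32671×10^11 km³/s².
In km: r₁ = 0.755 × 1.496×10^8 = 1.12948×10^8 km; r₂ = 4.28 × 1.496×10^8 = 6.40288×10^8 km.
The Hohmann ellipse has a_t = (r₁ + r₂)/2 = 3.76618×10^8 km.
At r₁ the circular-orbit speed is v₁ = √(μ/r₁) = 34.2727 km/s.
On the transfer ellipse at r₁, vis-viva gives v_p = √[μ(2/r₁ − 1/a_t)] = 44.6875 km/s.
First burn Δv₁ = |v_p − v₁| = 10.415 km/s.
At r₂, v₂ = √(μ/r₂) = 14.39462 km/s.
Transfer-orbit speed at r₂: v_a = √[μ(2/r₂ − 1/a_t)] = 7.882951 km/s.
Second burn Δv₂ = |v₂ − v_a| = 6.5117 km/s.
Total Δv = Δv₁ + Δv₂ = 16.93 km/s.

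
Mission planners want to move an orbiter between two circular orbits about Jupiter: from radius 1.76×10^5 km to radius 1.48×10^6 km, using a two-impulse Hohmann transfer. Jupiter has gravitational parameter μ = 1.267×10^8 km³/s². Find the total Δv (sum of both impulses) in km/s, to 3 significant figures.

Δv = 14.0 km/s

The Hohmann ellipse has a_t = (r₁ + r₂)/2 = 8.280×10^5 km.
Circular speed at r₁: v₁ = √(μ/r₁) = √(1.267×10^8/1.760×10^5) = 26.8307 km/s.
Transfer-orbit speed at r₁ (vis-viva equation): v_p = √[μ(2/r₁ − 1/a_t)] = 35.8713 km/s.
First burn Δv₁ = |v_p − v₁| = 9.041 km/s.
At r₂, v₂ = √(μ/r₂) = 9.2525 km/s.
Transfer-orbit speed at r₂: v_a = √[μ(2/r₂ − 1/a_t)] = 4.2658 km/s.
Second burn Δv₂ = |v₂ − v_a| = 4.987 km/s.
Total Δv = Δv₁ + Δv₂ = 14.03 km/s.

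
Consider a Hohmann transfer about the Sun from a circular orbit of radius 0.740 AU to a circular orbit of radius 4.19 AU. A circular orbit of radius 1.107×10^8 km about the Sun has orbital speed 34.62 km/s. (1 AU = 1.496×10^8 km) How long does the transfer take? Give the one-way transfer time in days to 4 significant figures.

From the circular-orbit relation v² = μ/r at r = 1.107×10^8 km: μ = v²r = (34.62)² × 1.107×10^8 = 1.32679×10^11 km³/s².
In km: r₁ = 0.740 × 1.496×10^8 = 1.10704×10^8 km; r₂ = 4.19 × 1.496×10^8 = 6.26824×10^8 km.
Transfer-ellipse semi-major axis a_t = (r₁ + r₂)/2 = (1.10704×10^8 + 6.26824×10^8)/2 = 3.68764×10^8 km.
Transfer time t = π√(a_t³/μ) = π√((3.68764×10^8)³ / 1.32679×10^11) = 6.108×10^7 s.
Converting: 6.108×10^7 s ÷ 86400 s/day = 706.9 days.

t = 706.9 days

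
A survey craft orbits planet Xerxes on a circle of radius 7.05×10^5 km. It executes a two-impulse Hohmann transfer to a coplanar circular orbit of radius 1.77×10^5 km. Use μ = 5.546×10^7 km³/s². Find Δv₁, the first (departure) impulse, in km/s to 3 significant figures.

The Hohmann ellipse has a_t = (r₁ + r₂)/2 = 4.410×10^5 km.
Circular speed at r = 7.050×10^5 km: v_c = √(μ/r) = 8.869 km/s.
Transfer-orbit speed at the same r (vis-viva, a = a_t): v_t = √[μ(2/r − 1/a_t)] = 5.619 km/s.
Δv₁ = |v_t − v_c| = |5.619 − 8.869| = 3.250 km/s.

Δv₁ = 3.25 km/s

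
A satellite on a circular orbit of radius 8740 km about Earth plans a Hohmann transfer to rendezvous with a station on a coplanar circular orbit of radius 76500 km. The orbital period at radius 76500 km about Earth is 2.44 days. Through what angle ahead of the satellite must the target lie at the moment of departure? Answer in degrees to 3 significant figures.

From Kepler's third law T² = 4π²r³/μ at r = 76500 km, T = 2.44 days = 2.44 × 86400 s = 2.10816×10^5 s: μ = 4π²r³/T² = 3.97683×10^5 km³/s².
The Hohmann ellipse has a_t = (r₁ + r₂)/2 = 42620 km.
The half-period of the transfer ellipse is t = π√(a_t³/μ) = 43833 s.
Target angular speed ω₂ = √(μ/r₂³) = 2.9804×10^-5 rad/s.
Angle swept by the target during transfer: ω₂·t = 1.3064 rad = 74.85°.
The satellite traverses 180° on the transfer ellipse, so the target must lead by 180° − 74.85° = 105°.

φ = 105°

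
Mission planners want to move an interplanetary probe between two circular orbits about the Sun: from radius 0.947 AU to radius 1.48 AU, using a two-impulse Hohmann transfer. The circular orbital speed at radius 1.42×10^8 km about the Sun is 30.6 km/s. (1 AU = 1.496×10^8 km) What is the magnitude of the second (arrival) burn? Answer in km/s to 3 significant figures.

Δv₂ = 2.86 km/s

From the circular-orbit relation v² = μ/r at r = 1.42×10^8 km: μ = v²r = (30.6)² × 1.42×10^8 = 1.32963×10^11 km³/s².
In km: r₁ = 0.947 × 1.496×10^8 = 1.416712×10^8 km; r₂ = 1.48 × 1.496×10^8 = 2.21408×10^8 km.
Semi-major axis of the transfer orbit: a_t = (1.416712×10^8 + 2.21408×10^8)/2 = 1.815396×10^8 km.
On the circular orbit at r = 2.21408×10^8 km, v_c = √(μ/r) = 24.50580 km/s.
Vis-viva on the transfer ellipse at r = 2.21408×10^8 km gives v_t = √[μ(2/r − 1/a_t)] = 21.64831 km/s.
Δv₂ = |v_t − v_c| = |21.64831 − 24.50580| = 2.857 km/s.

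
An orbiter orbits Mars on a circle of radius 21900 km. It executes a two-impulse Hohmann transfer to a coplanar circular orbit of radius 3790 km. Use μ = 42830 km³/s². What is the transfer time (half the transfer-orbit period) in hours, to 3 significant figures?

The Hohmann ellipse has a_t = (r₁ + r₂)/2 = 12845 km.
By Kepler's third law the transfer-orbit period is T = 2π√(a_t³/μ), so t = T/2 = 22100 s.
Converting: 22100 s ÷ 3600 s/hour = 6.14 hours.

t = 6.14 hours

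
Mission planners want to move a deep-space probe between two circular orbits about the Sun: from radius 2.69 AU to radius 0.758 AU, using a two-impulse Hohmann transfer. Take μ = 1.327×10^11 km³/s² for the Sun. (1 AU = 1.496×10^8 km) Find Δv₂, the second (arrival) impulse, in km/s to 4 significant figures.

In km: r₁ = 2.69 × 1.496×10^8 = 4.02424×10^8 km; r₂ = 0.758 × 1.496×10^8 = 1.133968×10^8 km.
Transfer-ellipse semi-major axis a_t = (r₁ + r₂)/2 = (4.02424×10^8 + 1.133968×10^8)/2 = 2.579104×10^8 km.
Circular speed at r = 1.133968×10^8 km: v_c = √(μ/r) = 34.209 km/s.
Transfer-orbit speed at the same r (vis-viva, a = a_t): v_t = √[μ(2/r − 1/a_t)] = 42.731 km/s.
Δv₂ = |v_t − v_c| = |42.731 − 34.209| = 8.522 km/s.

Δv₂ = 8.522 km/s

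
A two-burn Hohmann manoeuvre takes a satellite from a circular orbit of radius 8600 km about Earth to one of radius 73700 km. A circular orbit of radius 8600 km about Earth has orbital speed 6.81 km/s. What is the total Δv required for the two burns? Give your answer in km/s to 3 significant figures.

From the circular-orbit relation v² = μ/r at r = 8600 km: μ = v²r = (6.81)² × 8600 = 3.98834×10^5 km³/s².
The Hohmann ellipse has a_t = (r₁ + r₂)/2 = 41150 km.
Circular speed at r₁: v₁ = √(μ/r₁) = √(3.98834×10^5/8600) = 6.810 km/s.
Transfer-orbit speed at r₁ (vis-viva equation): v_p = √[μ(2/r₁ − 1/a_t)] = 9.114 km/s.
First burn Δv₁ = |v_p − v₁| = 2.304 km/s.
Circular speed at r₂: v₂ = √(μ/r₂) = 2.326 km/s.
Transfer-orbit speed at r₂: v_a = √[μ(2/r₂ − 1/a_t)] = 1.063 km/s.
Second burn Δv₂ = |v₂ − v_a| = 1.263 km/s.
Total Δv = Δv₁ + Δv₂ = 3.567 km/s.

Δv = 3.57 km/s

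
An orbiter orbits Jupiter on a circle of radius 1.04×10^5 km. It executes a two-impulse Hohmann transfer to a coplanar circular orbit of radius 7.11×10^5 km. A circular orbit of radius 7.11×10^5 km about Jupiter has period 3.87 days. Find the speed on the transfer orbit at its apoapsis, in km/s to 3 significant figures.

From Kepler's third law T² = 4π²r³/μ at r = 7.11×10^5 km, T = 3.87 days = 3.87 × 86400 s = 3.34368×10^5 s: μ = 4π²r³/T² = 1.26917×10^8 km³/s².
Semi-major axis of the transfer orbit: a_t = (1.040×10^5 + 7.110×10^5)/2 = 4.075×10^5 km.
At apoapsis, r = 7.110×10^5 km.
From the vis-viva equation, v = √[μ(2/r − 1/a_t)] = 6.750 km/s.

v = 6.75 km/s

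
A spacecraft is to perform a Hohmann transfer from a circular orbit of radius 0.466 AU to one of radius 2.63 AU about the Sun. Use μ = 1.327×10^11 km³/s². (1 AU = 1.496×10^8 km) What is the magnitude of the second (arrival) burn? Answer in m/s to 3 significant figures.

In km: r₁ = 0.466 × 1.496×10^8 = 6.97136×10^7 km; r₂ = 2.63 × 1.496×10^8 = 3.93448×10^8 km.
The Hohmann ellipse has a_t = (r₁ + r₂)/2 = 2.315808×10^8 km.
Circular speed at r = 3.93448×10^8 km: v_c = √(μ/r) = 18.365 km/s.
Vis-viva on the transfer ellipse at r = 3.93448×10^8 km gives v_t = √[μ(2/r − 1/a_t)] = 10.076 km/s.
Δv₂ = |v_t − v_c| = |10.076 − 18.365| = 8.289 km/s.

Δv₂ = 8290 m/s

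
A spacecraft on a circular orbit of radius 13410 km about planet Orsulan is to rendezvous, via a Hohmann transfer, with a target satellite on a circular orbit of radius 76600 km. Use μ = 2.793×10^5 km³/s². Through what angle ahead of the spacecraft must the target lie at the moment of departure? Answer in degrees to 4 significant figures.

The Hohmann ellipse has a_t = (r₁ + r₂)/2 = 45005 km.
Transfer time t = π√(a_t³/μ) = 56755 s.
The target's mean motion on its circular orbit is ω₂ = √(μ/r₂³) = 2.4928×10^-5 rad/s.
Angle swept by the target during transfer: ω₂·t = 1.4148 rad = 81.06°.
Arrival is 180° from departure on the ellipse, so φ = 180° − 81.06° = 98.94°.

φ = 98.94°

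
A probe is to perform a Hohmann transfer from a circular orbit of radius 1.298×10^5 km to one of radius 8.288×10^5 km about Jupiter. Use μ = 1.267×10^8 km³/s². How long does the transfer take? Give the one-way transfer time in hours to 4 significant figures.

t = 25.73 hours

Transfer-ellipse semi-major axis a_t = (r₁ + r₂)/2 = (1.298×10^5 + 8.288×10^5)/2 = 4.793×10^5 km.
By Kepler's third law the transfer-orbit period is T = 2π√(a_t³/μ), so t = T/2 = 92613 s.
Converting: 92613 s ÷ 3600 s/hour = 25.73 hours.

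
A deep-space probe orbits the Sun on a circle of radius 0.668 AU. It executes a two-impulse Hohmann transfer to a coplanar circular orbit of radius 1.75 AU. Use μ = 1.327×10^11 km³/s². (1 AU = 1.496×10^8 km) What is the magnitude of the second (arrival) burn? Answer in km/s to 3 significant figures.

Δv₂ = 5.78 km/s

In km: r₁ = 0.668 × 1.496×10^8 = 9.99328×10^7 km; r₂ = 1.75 × 1.496×10^8 = 2.618×10^8 km.
The Hohmann ellipse has a_t = (r₁ + r₂)/2 = 1.808664×10^8 km.
On the circular orbit at r = 2.618×10^8 km, v_c = √(μ/r) = 22.514 km/s.
Vis-viva on the transfer ellipse at r = 2.618×10^8 km gives v_t = √[μ(2/r − 1/a_t)] = 16.735 km/s.
Δv₂ = |v_t − v_c| = |16.735 − 22.514| = 5.779 km/s.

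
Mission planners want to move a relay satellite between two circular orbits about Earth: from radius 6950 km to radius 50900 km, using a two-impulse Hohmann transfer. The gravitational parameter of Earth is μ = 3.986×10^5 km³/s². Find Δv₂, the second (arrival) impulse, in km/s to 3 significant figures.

Transfer-ellipse semi-major axis a_t = (r₁ + r₂)/2 = (6950 + 50900)/2 = 28925 km.
Circular speed at r = 50900 km: v_c = √(μ/r) = 2.7984 km/s.
Vis-viva on the transfer ellipse at r = 50900 km gives v_t = √[μ(2/r − 1/a_t)] = 1.3717 km/s.
Δv₂ = |v_t − v_c| = |1.3717 − 2.7984| = 1.427 km/s.

Δv₂ = 1.43 km/s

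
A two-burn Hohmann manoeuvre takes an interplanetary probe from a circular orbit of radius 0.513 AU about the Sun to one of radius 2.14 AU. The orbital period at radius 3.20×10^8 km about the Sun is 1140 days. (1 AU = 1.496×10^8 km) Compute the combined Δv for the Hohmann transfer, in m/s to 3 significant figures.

From Kepler's third law T² = 4π²r³/μ at r = 3.20×10^8 km, T = 1140 days = 1140 × 86400 s = 9.8496×10^7 s: μ = 4π²r³/T² = 1.33344×10^11 km³/s².
In km: r₁ = 0.513 × 1.496×10^8 = 7.67448×10^7 km; r₂ = 2.14 × 1.496×10^8 = 3.20144×10^8 km.
The Hohmann ellipse has a_t = (r₁ + r₂)/2 = 1.984444×10^8 km.
At r₁ the circular-orbit speed is v₁ = √(μ/r₁) = 41.68 km/s.
On the transfer ellipse at r₁, v² = μ(2/r − 1/a) gives v_p = √[μ(2/r₁ − 1/a_t)] = 52.94 km/s.
First burn Δv₁ = |v_p − v₁| = 11.26 km/s.
Circular speed at r₂: v₂ = √(μ/r₂) = 20.409 km/s.
Transfer-orbit speed at r₂: v_a = √[μ(2/r₂ − 1/a_t)] = 12.692 km/s.
Second burn Δv₂ = |v₂ − v_a| = 7.717 km/s.
Total Δv = Δv₁ + Δv₂ = 18.98 km/s.

Δv = 19000 m/s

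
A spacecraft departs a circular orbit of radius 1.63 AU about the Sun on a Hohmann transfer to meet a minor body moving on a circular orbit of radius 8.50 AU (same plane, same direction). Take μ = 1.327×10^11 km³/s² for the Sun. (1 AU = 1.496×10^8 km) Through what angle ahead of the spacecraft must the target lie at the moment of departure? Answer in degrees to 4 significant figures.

In km: r₁ = 1.63 × 1.496×10^8 = 2.43848×10^8 km; r₂ = 8.50 × 1.496×10^8 = 1.2716×10^9 km.
Semi-major axis of the transfer orbit: a_t = (2.43848×10^8 + 1.2716×10^9)/2 = 7.57724×10^8 km.
The half-period of the transfer ellipse is t = π√(a_t³/μ) = 1.7988×10^8 s.
The target's mean motion on its circular orbit is ω₂ = √(μ/r₂³) = 8.0336×10^-9 rad/s.
Angle swept by the target during transfer: ω₂·t = 1.4451 rad = 82.80°.
The spacecraft traverses 180° on the transfer ellipse, so the target must lead by 180° − 82.80° = 97.20°.

φ = 97.20°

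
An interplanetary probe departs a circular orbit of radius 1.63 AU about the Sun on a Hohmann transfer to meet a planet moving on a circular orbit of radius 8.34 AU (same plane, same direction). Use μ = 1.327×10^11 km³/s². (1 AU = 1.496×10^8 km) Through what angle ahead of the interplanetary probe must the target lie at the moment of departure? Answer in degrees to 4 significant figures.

φ = 96.82°

In km: r₁ = 1.63 × 1.496×10^8 = 2.43848×10^8 km; r₂ = 8.34 × 1.496×10^8 = 1.247664×10^9 km.
The Hohmann ellipse has a_t = (r₁ + r₂)/2 = 7.45756×10^8 km.
The half-period of the transfer ellipse is t = π√(a_t³/μ) = 1.75634×10^8 s.
The target's mean motion on its circular orbit is ω₂ = √(μ/r₂³) = 8.26588×10^-9 rad/s.
Angle swept by the target during transfer: ω₂·t = 1.4518 rad = 83.18°.
The interplanetary probe traverses 180° on the transfer ellipse, so the target must lead by 180° − 83.18° = 96.82°.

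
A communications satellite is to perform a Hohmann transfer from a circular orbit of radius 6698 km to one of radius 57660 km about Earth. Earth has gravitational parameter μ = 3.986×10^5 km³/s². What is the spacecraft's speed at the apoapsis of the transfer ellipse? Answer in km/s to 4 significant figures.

Transfer-ellipse semi-major axis a_t = (r₁ + r₂)/2 = (6698 + 57660)/2 = 32179 km.
At apoapsis, r = 57660 km.
Applying v² = μ(2/r − 1/a_t): v = 1.200 km/s.

v = 1.200 km/s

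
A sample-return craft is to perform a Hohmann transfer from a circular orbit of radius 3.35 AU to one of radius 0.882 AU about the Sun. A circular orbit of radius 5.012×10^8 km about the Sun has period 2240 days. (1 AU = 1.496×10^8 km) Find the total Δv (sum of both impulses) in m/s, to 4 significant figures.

Δv = 13960 m/s

From Kepler's third law T² = 4π²r³/μ at r = 5.012×10^8 km, T = 2240 days = 2240 × 86400 s = 1.93536×10^8 s: μ = 4π²r³/T² = 1.32700×10^11 km³/s².
In km: r₁ = 3.35 × 1.496×10^8 = 5.0116×10^8 km; r₂ = 0.882 × 1.496×10^8 = 1.319472×10^8 km.
Transfer-ellipse semi-major axis a_t = (r₁ + r₂)/2 = (5.0116×10^8 + 1.319472×10^8)/2 = 3.165536×10^8 km.
Circular speed at r₁: v₁ = √(μ/r₁) = √(1.32700×10^11/5.0116×10^8) = 16.27221 km/s.
Transfer-orbit speed at r₁ (v² = μ(2/r − 1/a)): v_a = √[μ(2/r₁ − 1/a_t)] = 10.50565 km/s.
First burn Δv₁ = |v_a − v₁| = 5.767 km/s.
Circular speed at r₂: v₂ = √(μ/r₂) = 31.71 km/s.
Transfer-orbit speed at r₂: v_p = √[μ(2/r₂ − 1/a_t)] = 39.90 km/s.
Second burn Δv₂ = |v₂ − v_p| = 8.190 km/s.
Δv = Δv₁ + Δv₂ = 5.767 + 8.190 = 13.96 km/s.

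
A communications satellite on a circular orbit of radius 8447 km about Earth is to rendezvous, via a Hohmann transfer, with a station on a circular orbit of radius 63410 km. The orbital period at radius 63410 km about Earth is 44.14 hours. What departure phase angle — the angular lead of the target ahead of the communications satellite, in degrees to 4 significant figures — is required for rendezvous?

φ = 103.2°

From Kepler's third law T² = 4π²r³/μ at r = 63410 km, T = 44.14 hours = 44.14 × 3600 s = 1.58904×10^5 s: μ = 4π²r³/T² = 3.98624×10^5 km³/s².
The Hohmann ellipse has a_t = (r₁ + r₂)/2 = 35928.5 km.
The half-period of the transfer ellipse is t = π√(a_t³/μ) = 33887 s.
The target's mean motion on its circular orbit is ω₂ = √(μ/r₂³) = 3.9541×10^-5 rad/s.
Angle swept by the target during transfer: ω₂·t = 1.3399 rad = 76.77°.
Arrival is 180° from departure on the ellipse, so φ = 180° − 76.77° = 103.2°.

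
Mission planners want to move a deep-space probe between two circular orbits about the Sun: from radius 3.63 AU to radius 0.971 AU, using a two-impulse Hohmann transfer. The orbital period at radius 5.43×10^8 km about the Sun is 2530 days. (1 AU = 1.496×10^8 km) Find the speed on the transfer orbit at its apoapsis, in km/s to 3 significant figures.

From Kepler's third law T² = 4π²r³/μ at r = 5.43×10^8 km, T = 2530 days = 2530 × 86400 s = 2.18592×10^8 s: μ = 4π²r³/T² = 1.32279×10^11 km³/s².
In km: r₁ = 3.63 × 1.496×10^8 = 5.43048×10^8 km; r₂ = 0.971 × 1.496×10^8 = 1.452616×10^8 km.
Transfer-ellipse semi-major axis a_t = (r₁ + r₂)/2 = (5.43048×10^8 + 1.452616×10^8)/2 = 3.441548×10^8 km.
At apoapsis, r = 5.43048×10^8 km.
Applying v² = μ(2/r − 1/a_t): v = 10.14 km/s.

v = 10.1 km/s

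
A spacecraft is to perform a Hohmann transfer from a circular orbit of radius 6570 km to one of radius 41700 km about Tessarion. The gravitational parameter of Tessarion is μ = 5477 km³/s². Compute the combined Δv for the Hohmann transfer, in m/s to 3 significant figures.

Δv = 460 m/s

Transfer-ellipse semi-major axis a_t = (r₁ + r₂)/2 = (6570 + 41700)/2 = 24135 km.
At r₁ the circular-orbit speed is v₁ = √(μ/r₁) = 0.91304 km/s.
On the transfer ellipse at r₁, vis-viva equation gives v_p = √[μ(2/r₁ − 1/a_t)] = 1.2001 km/s.
First burn Δv₁ = |v_p − v₁| = 0.2871 km/s.
At r₂, v₂ = √(μ/r₂) = 0.3624 km/s.
Transfer-orbit speed at r₂: v_a = √[μ(2/r₂ − 1/a_t)] = 0.1891 km/s.
Second burn Δv₂ = |v₂ − v_a| = 0.1733 km/s.
Total Δv = Δv₁ + Δv₂ = 0.4604 km/s.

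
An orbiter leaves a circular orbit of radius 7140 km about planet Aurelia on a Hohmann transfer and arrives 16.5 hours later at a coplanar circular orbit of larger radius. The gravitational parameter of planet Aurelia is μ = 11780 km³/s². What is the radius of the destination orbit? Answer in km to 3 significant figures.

Transfer time t = 16.5 hours = 59400 s, and t = π√(a_t³/μ).
So a_t = (μ t²/π²)^(1/3) = (11780 × (59400)² / π²)^(1/3) = 16149 km.
Since a_t = (r₁ + r₂)/2, r₂ = 2a_t − r₁ = 2×16149 − 7140 = 25158 km.

r₂ = 25200 km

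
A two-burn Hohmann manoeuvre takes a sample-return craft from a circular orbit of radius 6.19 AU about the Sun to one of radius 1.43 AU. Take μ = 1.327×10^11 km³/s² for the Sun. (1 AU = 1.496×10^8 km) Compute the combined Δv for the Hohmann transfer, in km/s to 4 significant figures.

Δv = 11.48 km/s

In km: r₁ = 6.19 × 1.496×10^8 = 9.26024×10^8 km; r₂ = 1.43 × 1.496×10^8 = 2.13928×10^8 km.
Transfer-ellipse semi-major axis a_t = (r₁ + r₂)/2 = (9.26024×10^8 + 2.13928×10^8)/2 = 5.69976×10^8 km.
Circular speed at r₁: v₁ = √(μ/r₁) = √(1.327×10^11/9.26024×10^8) = 11.971 km/s.
On the transfer ellipse at r₁, vis-viva gives v_a = √[μ(2/r₁ − 1/a_t)] = 7.3338 km/s.
First burn Δv₁ = |v_a − v₁| = 4.637 km/s.
At r₂, v₂ = √(μ/r₂) = 24.91 km/s.
Transfer-orbit speed at r₂: v_p = √[μ(2/r₂ − 1/a_t)] = 31.75 km/s.
Second burn Δv₂ = |v₂ − v_p| = 6.840 km/s.
Total Δv = Δv₁ + Δv₂ = 11.48 km/s.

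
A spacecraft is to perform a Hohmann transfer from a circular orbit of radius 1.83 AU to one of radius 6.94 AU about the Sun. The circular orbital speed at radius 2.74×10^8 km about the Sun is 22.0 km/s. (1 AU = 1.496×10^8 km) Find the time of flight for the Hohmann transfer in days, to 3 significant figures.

t = 1680 days

From the circular-orbit relation v² = μ/r at r = 2.74×10^8 km: μ = v²r = (22.0)² × 2.74×10^8 = 1.32616×10^11 km³/s².
In km: r₁ = 1.83 × 1.496×10^8 = 2.73768×10^8 km; r₂ = 6.94 × 1.496×10^8 = 1.038224×10^9 km.
Transfer-ellipse semi-major axis a_t = (r₁ + r₂)/2 = (2.73768×10^8 + 1.038224×10^9)/2 = 6.55996×10^8 km.
Transfer time t = π√(a_t³/μ) = π√((6.55996×10^8)³ / 1.32616×10^11) = 1.449×10^8 s.
Converting: 1.449×10^8 s ÷ 86400 s/day = 1680 days.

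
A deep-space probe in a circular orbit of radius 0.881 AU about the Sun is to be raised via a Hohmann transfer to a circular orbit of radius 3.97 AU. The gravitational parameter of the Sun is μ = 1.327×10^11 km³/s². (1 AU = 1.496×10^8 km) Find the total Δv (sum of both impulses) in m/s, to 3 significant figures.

In km: r₁ = 0.881 × 1.496×10^8 = 1.317976×10^8 km; r₂ = 3.97 × 1.496×10^8 = 5.93912×10^8 km.
The Hohmann ellipse has a_t = (r₁ + r₂)/2 = 3.628548×10^8 km.
Circular speed at r₁: v₁ = √(μ/r₁) = √(1.327×10^11/1.317976×10^8) = 31.730850 km/s.
On the transfer ellipse at r₁, vis-viva gives v_p = √[μ(2/r₁ − 1/a_t)] = 40.595353 km/s.
First burn Δv₁ = |v_p − v₁| = 8.865 km/s.
Circular speed at r₂: v₂ = √(μ/r₂) = 14.948 km/s.
Transfer-orbit speed at r₂: v_a = √[μ(2/r₂ − 1/a_t)] = 9.0087 km/s.
Second burn Δv₂ = |v₂ − v_a| = 5.939 km/s.
Δv = Δv₁ + Δv₂ = 8.865 + 5.939 = 14.80 km/s.

Δv = 14800 m/s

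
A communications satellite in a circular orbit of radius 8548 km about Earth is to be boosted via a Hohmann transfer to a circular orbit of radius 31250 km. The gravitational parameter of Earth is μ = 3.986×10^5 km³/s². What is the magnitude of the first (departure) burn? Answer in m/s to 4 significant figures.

Δv₁ = 1729 m/s

Semi-major axis of the transfer orbit: a_t = (8548 + 31250)/2 = 19899 km.
Circular speed at r = 8548 km: v_c = √(μ/r) = 6.8287 km/s.
Vis-viva on the transfer ellipse at r = 8548 km gives v_t = √[μ(2/r − 1/a_t)] = 8.5575 km/s.
Δv₁ = |v_t − v_c| = |8.5575 − 6.8287| = 1.729 km/s.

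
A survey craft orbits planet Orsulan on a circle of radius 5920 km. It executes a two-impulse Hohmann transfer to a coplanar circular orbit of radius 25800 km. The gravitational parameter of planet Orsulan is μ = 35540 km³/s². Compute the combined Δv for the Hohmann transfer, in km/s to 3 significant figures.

Transfer-ellipse semi-major axis a_t = (r₁ + r₂)/2 = (5920 + 25800)/2 = 15860 km.
At r₁ the circular-orbit speed is v₁ = √(μ/r₁) = 2.45018 km/s.
On the transfer ellipse at r₁, vis-viva equation gives v_p = √[μ(2/r₁ − 1/a_t)] = 3.12504 km/s.
First burn Δv₁ = |v_p − v₁| = 0.67486 km/s.
At r₂, v₂ = √(μ/r₂) = 1.173678 km/s.
Transfer-orbit speed at r₂: v_a = √[μ(2/r₂ − 1/a_t)] = 0.7170643 km/s.
Second burn Δv₂ = |v₂ − v_a| = 0.45661 km/s.
Δv = Δv₁ + Δv₂ = 0.67486 + 0.45661 = 1.131 km/s.

Δv = 1.13 km/s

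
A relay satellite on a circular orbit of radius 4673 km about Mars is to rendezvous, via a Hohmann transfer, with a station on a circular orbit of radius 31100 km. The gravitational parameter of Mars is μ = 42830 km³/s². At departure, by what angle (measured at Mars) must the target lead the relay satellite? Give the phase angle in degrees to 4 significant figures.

The Hohmann ellipse has a_t = (r₁ + r₂)/2 = 17886.5 km.
The half-period of the transfer ellipse is t = π√(a_t³/μ) = 36313 s.
The target's mean motion on its circular orbit is ω₂ = √(μ/r₂³) = 3.7734×10^-5 rad/s.
Angle swept by the target during transfer: ω₂·t = 1.3702 rad = 78.51°.
Arrival is 180° from departure on the ellipse, so φ = 180° − 78.51° = 101.5°.

φ = 101.5°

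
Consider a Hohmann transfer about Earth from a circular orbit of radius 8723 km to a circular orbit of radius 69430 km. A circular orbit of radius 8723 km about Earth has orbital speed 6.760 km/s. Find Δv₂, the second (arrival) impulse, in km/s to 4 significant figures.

From the circular-orbit relation v² = μ/r at r = 8723 km: μ = v²r = (6.760)² × 8723 = 3.98620×10^5 km³/s².
Transfer-ellipse semi-major axis a_t = (r₁ + r₂)/2 = (8723 + 69430)/2 = 39076.5 km.
Circular speed at r = 69430 km: v_c = √(μ/r) = 2.396 km/s.
Transfer-orbit speed at the same r (vis-viva, a = a_t): v_t = √[μ(2/r − 1/a_t)] = 1.132 km/s.
Δv₂ = |v_t − v_c| = |1.132 − 2.396| = 1.264 km/s.

Δv₂ = 1.264 km/s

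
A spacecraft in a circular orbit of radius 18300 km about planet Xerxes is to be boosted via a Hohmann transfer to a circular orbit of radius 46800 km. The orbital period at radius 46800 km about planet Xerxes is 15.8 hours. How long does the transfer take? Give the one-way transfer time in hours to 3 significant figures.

From Kepler's third law T² = 4π²r³/μ at r = 46800 km, T = 15.8 hours = 15.8 × 3600 s = 56880 s: μ = 4π²r³/T² = 1.25077×10^6 km³/s².
The Hohmann ellipse has a_t = (r₁ + r₂)/2 = 32550 km.
Transfer time t = π√(a_t³/μ) = π√((32550)³ / 1.25077×10^6) = 16500 s.
Converting: 16500 s ÷ 3600 s/hour = 4.58 hours.

t = 4.58 hours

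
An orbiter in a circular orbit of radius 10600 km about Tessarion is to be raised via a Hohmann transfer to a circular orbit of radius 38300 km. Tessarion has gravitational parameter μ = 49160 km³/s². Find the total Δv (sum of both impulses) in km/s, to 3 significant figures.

Semi-major axis of the transfer orbit: a_t = (10600 + 38300)/2 = 24450 km.
At r₁ the circular-orbit speed is v₁ = √(μ/r₁) = 2.1535 km/s.
Transfer-orbit speed at r₁ (vis-viva): v_p = √[μ(2/r₁ − 1/a_t)] = 2.6953 km/s.
First burn Δv₁ = |v_p − v₁| = 0.5418 km/s.
Circular speed at r₂: v₂ = √(μ/r₂) = 1.133 km/s.
Transfer-orbit speed at r₂: v_a = √[μ(2/r₂ − 1/a_t)] = 0.7460 km/s.
Second burn Δv₂ = |v₂ − v_a| = 0.3870 km/s.
Total Δv = Δv₁ + Δv₂ = 0.9288 km/s.

Δv = 0.929 km/s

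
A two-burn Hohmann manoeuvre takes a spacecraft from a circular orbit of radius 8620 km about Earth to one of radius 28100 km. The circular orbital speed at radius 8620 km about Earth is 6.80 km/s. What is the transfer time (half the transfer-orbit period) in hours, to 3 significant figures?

From the circular-orbit relation v² = μ/r at r = 8620 km: μ = v²r = (6.80)² × 8620 = 3.98589×10^5 km³/s².
The Hohmann ellipse has a_t = (r₁ + r₂)/2 = 18360 km.
By Kepler's third law the transfer-orbit period is T = 2π√(a_t³/μ), so t = T/2 = 12380 s.
Converting: 12380 s ÷ 3600 s/hour = 3.44 hours.

t = 3.44 hours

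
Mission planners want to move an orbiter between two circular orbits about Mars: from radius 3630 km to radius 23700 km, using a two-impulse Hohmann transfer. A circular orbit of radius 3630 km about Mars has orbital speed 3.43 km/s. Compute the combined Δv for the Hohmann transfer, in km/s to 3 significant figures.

Δv = 1.74 km/s

From the circular-orbit relation v² = μ/r at r = 3630 km: μ = v²r = (3.43)² × 3630 = 42706.6 km³/s².
Transfer-ellipse semi-major axis a_t = (r₁ + r₂)/2 = (3630 + 23700)/2 = 13665 km.
At r₁ the circular-orbit speed is v₁ = √(μ/r₁) = 3.4300 km/s.
On the transfer ellipse at r₁, vis-viva equation gives v_p = √[μ(2/r₁ − 1/a_t)] = 4.5171 km/s.
First burn Δv₁ = |v_p − v₁| = 1.0871 km/s.
At r₂, v₂ = √(μ/r₂) = 1.342373 km/s.
Transfer-orbit speed at r₂: v_a = √[μ(2/r₂ − 1/a_t)] = 0.6918656 km/s.
Second burn Δv₂ = |v₂ − v_a| = 0.65051 km/s.
Δv = Δv₁ + Δv₂ = 1.0871 + 0.65051 = 1.738 km/s.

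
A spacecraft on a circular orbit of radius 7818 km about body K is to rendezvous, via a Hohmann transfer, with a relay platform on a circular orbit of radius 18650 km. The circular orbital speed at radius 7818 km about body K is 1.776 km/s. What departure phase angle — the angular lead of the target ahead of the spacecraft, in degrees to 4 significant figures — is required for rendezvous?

φ = 72.41°

From the circular-orbit relation v² = μ/r at r = 7818 km: μ = v²r = (1.776)² × 7818 = 24659.3 km³/s².
Semi-major axis of the transfer orbit: a_t = (7818 + 18650)/2 = 13234 km.
Transfer time t = π√(a_t³/μ) = 30457.6 s.
The target's mean motion on its circular orbit is ω₂ = √(μ/r₂³) = 6.16556×10^-5 rad/s.
Angle swept by the target during transfer: ω₂·t = 1.87788 rad = 107.59°.
The spacecraft traverses 180° on the transfer ellipse, so the target must lead by 180° − 107.59° = 72.41°.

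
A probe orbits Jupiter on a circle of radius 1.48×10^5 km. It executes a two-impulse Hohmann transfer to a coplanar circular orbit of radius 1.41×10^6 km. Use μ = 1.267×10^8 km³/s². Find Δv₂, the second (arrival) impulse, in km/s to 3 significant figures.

Δv₂ = 5.35 km/s

Semi-major axis of the transfer orbit: a_t = (1.480×10^5 + 1.410×10^6)/2 = 7.790×10^5 km.
On the circular orbit at r = 1.410×10^6 km, v_c = √(μ/r) = 9.4794 km/s.
Transfer-orbit speed at the same r (vis-viva, a = a_t): v_t = √[μ(2/r − 1/a_t)] = 4.1318 km/s.
Δv₂ = |v_t − v_c| = |4.1318 − 9.4794| = 5.348 km/s.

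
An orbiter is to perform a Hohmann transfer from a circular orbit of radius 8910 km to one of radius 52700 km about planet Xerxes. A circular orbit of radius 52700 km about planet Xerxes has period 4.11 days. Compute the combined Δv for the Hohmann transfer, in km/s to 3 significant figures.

From Kepler's third law T² = 4π²r³/μ at r = 52700 km, T = 4.11 days = 4.11 × 86400 s = 3.55104×10^5 s: μ = 4π²r³/T² = 45822.7 km³/s².
The Hohmann ellipse has a_t = (r₁ + r₂)/2 = 30805 km.
Circular speed at r₁: v₁ = √(μ/r₁) = √(45822.7/8910) = 2.2678 km/s.
Transfer-orbit speed at r₁ (v² = μ(2/r − 1/a)): v_p = √[μ(2/r₁ − 1/a_t)] = 2.9662 km/s.
First burn Δv₁ = |v_p − v₁| = 0.6984 km/s.
Circular speed at r₂: v₂ = √(μ/r₂) = 0.9325 km/s.
Transfer-orbit speed at r₂: v_a = √[μ(2/r₂ − 1/a_t)] = 0.5015 km/s.
Second burn Δv₂ = |v₂ − v_a| = 0.4310 km/s.
Δv = Δv₁ + Δv₂ = 0.6984 + 0.4310 = 1.129 km/s.

Δv = 1.13 km/s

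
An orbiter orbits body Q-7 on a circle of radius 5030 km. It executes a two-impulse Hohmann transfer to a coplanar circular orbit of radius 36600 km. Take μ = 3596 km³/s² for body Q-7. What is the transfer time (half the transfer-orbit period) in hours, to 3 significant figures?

The Hohmann ellipse has a_t = (r₁ + r₂)/2 = 20815 km.
Half the transfer-orbit period gives t = π√(a_t³/μ) = 1.573×10^5 s.
Converting: 1.573×10^5 s ÷ 3600 s/hour = 43.7 hours.

t = 43.7 hours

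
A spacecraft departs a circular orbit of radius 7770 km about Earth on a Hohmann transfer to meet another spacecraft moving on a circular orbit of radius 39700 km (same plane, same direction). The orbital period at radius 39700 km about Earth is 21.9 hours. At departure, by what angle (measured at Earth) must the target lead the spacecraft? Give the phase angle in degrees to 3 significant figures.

From Kepler's third law T² = 4π²r³/μ at r = 39700 km, T = 21.9 hours = 21.9 × 3600 s = 78840 s: μ = 4π²r³/T² = 3.97409×10^5 km³/s².
Transfer-ellipse semi-major axis a_t = (r₁ + r₂)/2 = (7770 + 39700)/2 = 23735 km.
The half-period of the transfer ellipse is t = π√(a_t³/μ) = 18223 s.
The target's mean motion on its circular orbit is ω₂ = √(μ/r₂³) = 7.9695×10^-5 rad/s.
Angle swept by the target during transfer: ω₂·t = 1.4523 rad = 83.21°.
Arrival is 180° from departure on the ellipse, so φ = 180° − 83.21° = 96.8°.

φ = 96.8°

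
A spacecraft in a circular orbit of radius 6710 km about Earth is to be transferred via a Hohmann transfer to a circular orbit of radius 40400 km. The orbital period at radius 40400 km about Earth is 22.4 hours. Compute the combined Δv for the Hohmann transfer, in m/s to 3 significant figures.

Δv = 3860 m/s

From Kepler's third law T² = 4π²r³/μ at r = 40400 km, T = 22.4 hours = 22.4 × 3600 s = 80640 s: μ = 4π²r³/T² = 4.00316×10^5 km³/s².
The Hohmann ellipse has a_t = (r₁ + r₂)/2 = 23555 km.
Circular speed at r₁: v₁ = √(μ/r₁) = √(4.00316×10^5/6710) = 7.723962 km/s.
Transfer-orbit speed at r₁ (vis-viva): v_p = √[μ(2/r₁ − 1/a_t)] = 10.11554 km/s.
First burn Δv₁ = |v_p − v₁| = 2.3916 km/s.
Circular speed at r₂: v₂ = √(μ/r₂) = 3.1478 km/s.
Transfer-orbit speed at r₂: v_a = √[μ(2/r₂ − 1/a_t)] = 1.6801 km/s.
Second burn Δv₂ = |v₂ − v_a| = 1.4677 km/s.
Total Δv = Δv₁ + Δv₂ = 3.859 km/s.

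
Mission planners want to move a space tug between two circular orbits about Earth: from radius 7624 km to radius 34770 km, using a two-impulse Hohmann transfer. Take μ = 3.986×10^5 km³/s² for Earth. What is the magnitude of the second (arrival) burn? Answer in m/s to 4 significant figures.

Δv₂ = 1355 m/s

Semi-major axis of the transfer orbit: a_t = (7624 + 34770)/2 = 21197 km.
On the circular orbit at r = 34770 km, v_c = √(μ/r) = 3.386 km/s.
Transfer-orbit speed at the same r (vis-viva, a = a_t): v_t = √[μ(2/r − 1/a_t)] = 2.031 km/s.
Δv₂ = |v_t − v_c| = |2.031 − 3.386| = 1.355 km/s.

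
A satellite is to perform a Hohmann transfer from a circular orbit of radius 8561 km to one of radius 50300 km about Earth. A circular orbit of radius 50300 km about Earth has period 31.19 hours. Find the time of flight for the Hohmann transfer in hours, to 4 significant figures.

From Kepler's third law T² = 4π²r³/μ at r = 50300 km, T = 31.19 hours = 31.19 × 3600 s = 1.12284×10^5 s: μ = 4π²r³/T² = 3.98500×10^5 km³/s².
The Hohmann ellipse has a_t = (r₁ + r₂)/2 = 29430.5 km.
Half the transfer-orbit period gives t = π√(a_t³/μ) = 25127 s.
Converting: 25127 s ÷ 3600 s/hour = 6.980 hours.

t = 6.980 hours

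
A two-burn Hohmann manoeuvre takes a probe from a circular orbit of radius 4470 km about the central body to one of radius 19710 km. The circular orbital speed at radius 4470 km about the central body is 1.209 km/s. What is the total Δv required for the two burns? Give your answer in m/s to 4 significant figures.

From the circular-orbit relation v² = μ/r at r = 4470 km: μ = v²r = (1.209)² × 4470 = 6533.71 km³/s².
Transfer-ellipse semi-major axis a_t = (r₁ + r₂)/2 = (4470 + 19710)/2 = 12090 km.
At r₁ the circular-orbit speed is v₁ = √(μ/r₁) = 1.209000 km/s.
On the transfer ellipse at r₁, vis-viva equation gives v_p = √[μ(2/r₁ − 1/a_t)] = 1.543677 km/s.
First burn Δv₁ = |v_p − v₁| = 0.334677 km/s.
At r₂, v₂ = √(μ/r₂) = 0.575754 km/s.
Transfer-orbit speed at r₂: v_a = √[μ(2/r₂ − 1/a_t)] = 0.350088 km/s.
Second burn Δv₂ = |v₂ − v_a| = 0.225666 km/s.
Δv = Δv₁ + Δv₂ = 0.334677 + 0.225666 = 0.5603 km/s.

Δv = 560.3 m/s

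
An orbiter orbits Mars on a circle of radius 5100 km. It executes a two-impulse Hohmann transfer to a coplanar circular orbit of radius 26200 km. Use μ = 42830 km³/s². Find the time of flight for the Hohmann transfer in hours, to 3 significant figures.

t = 8.26 hours

The Hohmann ellipse has a_t = (r₁ + r₂)/2 = 15650 km.
By Kepler's third law the transfer-orbit period is T = 2π√(a_t³/μ), so t = T/2 = 29720 s.
Converting: 29720 s ÷ 3600 s/hour = 8.26 hours.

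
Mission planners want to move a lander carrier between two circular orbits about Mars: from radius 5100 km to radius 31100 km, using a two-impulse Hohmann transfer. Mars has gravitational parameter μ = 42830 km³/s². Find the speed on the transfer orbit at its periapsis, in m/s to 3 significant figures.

Transfer-ellipse semi-major axis a_t = (r₁ + r₂)/2 = (5100 + 31100)/2 = 18100 km.
The periapsis of the transfer ellipse is at r = 5100 km.
Vis-viva: v = √[μ(2/r − 1/a_t)] = √[42830 × (2/5100 − 1/18100)] = 3.799 km/s.

v = 3800 m/s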